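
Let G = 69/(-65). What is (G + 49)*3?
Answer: 9348/65 ≈ 143.82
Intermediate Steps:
G = -69/65 (G = 69*(-1/65) = -69/65 ≈ -1.0615)
(G + 49)*3 = (-69/65 + 49)*3 = (3116/65)*3 = 9348/65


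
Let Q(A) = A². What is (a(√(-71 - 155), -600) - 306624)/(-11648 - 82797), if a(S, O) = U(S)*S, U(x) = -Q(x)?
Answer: 306624/94445 - 226*I*√226/94445 ≈ 3.2466 - 0.035974*I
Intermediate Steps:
U(x) = -x²
a(S, O) = -S³ (a(S, O) = (-S²)*S = -S³)
(a(√(-71 - 155), -600) - 306624)/(-11648 - 82797) = (-(√(-71 - 155))³ - 306624)/(-11648 - 82797) = (-(√(-226))³ - 306624)/(-94445) = (-(I*√226)³ - 306624)*(-1/94445) = (-(-226)*I*√226 - 306624)*(-1/94445) = (226*I*√226 - 306624)*(-1/94445) = (-306624 + 226*I*√226)*(-1/94445) = 306624/94445 - 226*I*√226/94445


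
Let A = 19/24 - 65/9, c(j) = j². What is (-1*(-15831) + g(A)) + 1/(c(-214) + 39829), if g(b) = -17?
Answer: 1354073751/85625 ≈ 15814.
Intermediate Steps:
A = -463/72 (A = 19*(1/24) - 65*⅑ = 19/24 - 65/9 = -463/72 ≈ -6.4306)
(-1*(-15831) + g(A)) + 1/(c(-214) + 39829) = (-1*(-15831) - 17) + 1/((-214)² + 39829) = (15831 - 17) + 1/(45796 + 39829) = 15814 + 1/85625 = 1354073751/85625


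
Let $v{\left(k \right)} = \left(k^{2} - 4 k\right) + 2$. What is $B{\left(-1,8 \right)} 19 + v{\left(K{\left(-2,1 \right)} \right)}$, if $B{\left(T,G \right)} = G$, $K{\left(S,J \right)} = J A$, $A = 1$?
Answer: $151$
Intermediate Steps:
$K{\left(S,J \right)} = J$ ($K{\left(S,J \right)} = J 1 = J$)
$v{\left(k \right)} = 2 + k^{2} - 4 k$
$B{\left(-1,8 \right)} 19 + v{\left(K{\left(-2,1 \right)} \right)} = 8 \cdot 19 + \left(2 + 1^{2} - 4\right) = 152 + \left(2 + 1 - 4\right) = 152 - 1 = 151$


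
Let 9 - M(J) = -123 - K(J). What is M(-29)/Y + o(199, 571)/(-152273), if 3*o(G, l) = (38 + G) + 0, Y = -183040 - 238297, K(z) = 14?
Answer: -55517481/64158249001 ≈ -0.00086532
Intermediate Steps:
Y = -421337
M(J) = 146 (M(J) = 9 - (-123 - 1*14) = 9 - (-123 - 14) = 9 - 1*(-137) = 9 + 137 = 146)
o(G, l) = 38/3 + G/3 (o(G, l) = ((38 + G) + 0)/3 = (38 + G)/3 = 38/3 + G/3)
M(-29)/Y + o(199, 571)/(-152273) = 146/(-421337) + (38/3 + (⅓)*199)/(-152273) = 146*(-1/421337) + (38/3 + 199/3)*(-1/152273) = -146/421337 + 79*(-1/152273) = -146/421337 - 79/152273 = -55517481/64158249001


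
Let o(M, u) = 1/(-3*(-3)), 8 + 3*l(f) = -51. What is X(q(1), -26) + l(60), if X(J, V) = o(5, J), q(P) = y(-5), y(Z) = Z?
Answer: -176/9 ≈ -19.556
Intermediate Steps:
l(f) = -59/3 (l(f) = -8/3 + (⅓)*(-51) = -8/3 - 17 = -59/3)
o(M, u) = ⅑ (o(M, u) = 1/9 = 1*(⅑) = ⅑)
q(P) = -5
X(J, V) = ⅑
X(q(1), -26) + l(60) = ⅑ - 59/3 = -176/9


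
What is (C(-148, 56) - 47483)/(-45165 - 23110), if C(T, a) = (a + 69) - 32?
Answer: 9478/13655 ≈ 0.69411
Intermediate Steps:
C(T, a) = 37 + a (C(T, a) = (69 + a) - 32 = 37 + a)
(C(-148, 56) - 47483)/(-45165 - 23110) = ((37 + 56) - 47483)/(-45165 - 23110) = (93 - 47483)/(-68275) = -47390*(-1/68275) = 9478/13655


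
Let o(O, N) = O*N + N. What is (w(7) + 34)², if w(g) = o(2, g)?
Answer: 3025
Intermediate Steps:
o(O, N) = N + N*O (o(O, N) = N*O + N = N + N*O)
w(g) = 3*g (w(g) = g*(1 + 2) = g*3 = 3*g)
(w(7) + 34)² = (3*7 + 34)² = (21 + 34)² = 55² = 3025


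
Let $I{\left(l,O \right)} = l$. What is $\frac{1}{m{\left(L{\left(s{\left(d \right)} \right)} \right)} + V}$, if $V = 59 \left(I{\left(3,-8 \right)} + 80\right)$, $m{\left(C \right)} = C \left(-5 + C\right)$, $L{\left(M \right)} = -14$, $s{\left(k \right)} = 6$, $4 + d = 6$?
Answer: $\frac{1}{5163} \approx 0.00019369$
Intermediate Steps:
$d = 2$ ($d = -4 + 6 = 2$)
$V = 4897$ ($V = 59 \left(3 + 80\right) = 59 \cdot 83 = 4897$)
$\frac{1}{m{\left(L{\left(s{\left(d \right)} \right)} \right)} + V} = \frac{1}{- 14 \left(-5 - 14\right) + 4897} = \frac{1}{\left(-14\right) \left(-19\right) + 4897} = \frac{1}{266 + 4897} = \frac{1}{5163}$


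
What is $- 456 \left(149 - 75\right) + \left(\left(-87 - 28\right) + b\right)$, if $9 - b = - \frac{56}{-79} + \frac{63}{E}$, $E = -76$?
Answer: $- \frac{203234679}{6004} \approx -33850.0$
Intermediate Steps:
$b = \frac{54757}{6004}$ ($b = 9 - \left(- \frac{56}{-79} + \frac{63}{-76}\right) = 9 - \left(\left(-56\right) \left(- \frac{1}{79}\right) + 63 \left(- \frac{1}{76}\right)\right) = 9 - \left(\frac{56}{79} - \frac{63}{76}\right) = 9 - - \frac{721}{6004} = 9 + \frac{721}{6004} = \frac{54757}{6004} \approx 9.1201$)
$- 456 \left(149 - 75\right) + \left(\left(-87 - 28\right) + b\right) = - 456 \left(149 - 75\right) + \left(\left(-87 - 28\right) + \frac{54757}{6004}\right) = \left(-456\right) 74 + \left(-115 + \frac{54757}{6004}\right) = -33744 - \frac{635703}{6004} = - \frac{203234679}{6004}$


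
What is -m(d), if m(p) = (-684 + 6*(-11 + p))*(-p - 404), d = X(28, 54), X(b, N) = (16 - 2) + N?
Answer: -161424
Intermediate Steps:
X(b, N) = 14 + N
d = 68 (d = 14 + 54 = 68)
m(p) = (-750 + 6*p)*(-404 - p) (m(p) = (-684 + (-66 + 6*p))*(-404 - p) = (-750 + 6*p)*(-404 - p))
-m(d) = -(303000 - 1674*68 - 6*68**2) = -(303000 - 113832 - 6*4624) = -(303000 - 113832 - 27744) = -1*161424 = -161424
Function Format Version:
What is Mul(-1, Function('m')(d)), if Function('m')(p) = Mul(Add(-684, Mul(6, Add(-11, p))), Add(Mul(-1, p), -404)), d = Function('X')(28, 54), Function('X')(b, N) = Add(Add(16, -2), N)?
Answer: -161424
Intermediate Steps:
Function('X')(b, N) = Add(14, N)
d = 68 (d = Add(14, 54) = 68)
Function('m')(p) = Mul(Add(-750, Mul(6, p)), Add(-404, Mul(-1, p))) (Function('m')(p) = Mul(Add(-684, Add(-66, Mul(6, p))), Add(-404, Mul(-1, p))) = Mul(Add(-750, Mul(6, p)), Add(-404, Mul(-1, p))))
Mul(-1, Function('m')(d)) = Mul(-1, Add(303000, Mul(-1674, 68), Mul(-6, Pow(68, 2)))) = Mul(-1, Add(303000, -113832, Mul(-6, 4624))) = Mul(-1, Add(303000, -113832, -27744)) = Mul(-1, 161424) = -161424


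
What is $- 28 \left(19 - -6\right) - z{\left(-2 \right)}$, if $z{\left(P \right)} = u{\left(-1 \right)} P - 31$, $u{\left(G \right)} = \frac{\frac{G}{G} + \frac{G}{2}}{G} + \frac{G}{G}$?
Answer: $-668$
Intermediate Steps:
$u{\left(G \right)} = 1 + \frac{1 + \frac{G}{2}}{G}$ ($u{\left(G \right)} = \frac{1 + G \frac{1}{2}}{G} + 1 = \frac{1 + \frac{G}{2}}{G} + 1 = 1 + \frac{1 + \frac{G}{2}}{G}$)
$z{\left(P \right)} = -31 + \frac{P}{2}$ ($z{\left(P \right)} = \left(\frac{3}{2} + \frac{1}{-1}\right) P - 31 = \left(\frac{3}{2} - 1\right) P - 31 = \frac{P}{2} - 31 = -31 + \frac{P}{2}$)
$- 28 \left(19 - -6\right) - z{\left(-2 \right)} = - 28 \left(19 - -6\right) - \left(-31 + \frac{1}{2} \left(-2\right)\right) = - 28 \left(19 + 6\right) - \left(-31 - 1\right) = \left(-28\right) 25 - -32 = -700 + 32 = -668$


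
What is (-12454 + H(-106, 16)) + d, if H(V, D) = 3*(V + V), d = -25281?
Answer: -38371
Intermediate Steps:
H(V, D) = 6*V (H(V, D) = 3*(2*V) = 6*V)
(-12454 + H(-106, 16)) + d = (-12454 + 6*(-106)) - 25281 = (-12454 - 636) - 25281 = -13090 - 25281 = -38371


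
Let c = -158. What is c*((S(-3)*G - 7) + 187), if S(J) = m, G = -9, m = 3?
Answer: -24174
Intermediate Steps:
S(J) = 3
c*((S(-3)*G - 7) + 187) = -158*((3*(-9) - 7) + 187) = -158*((-27 - 7) + 187) = -158*(-34 + 187) = -158*153 = -24174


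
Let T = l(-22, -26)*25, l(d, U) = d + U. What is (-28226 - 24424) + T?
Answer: -53850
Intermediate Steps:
l(d, U) = U + d
T = -1200 (T = (-26 - 22)*25 = -48*25 = -1200)
(-28226 - 24424) + T = (-28226 - 24424) - 1200 = -52650 - 1200 = -53850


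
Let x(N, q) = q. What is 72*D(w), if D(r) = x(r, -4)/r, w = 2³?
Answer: -36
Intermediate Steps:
w = 8
D(r) = -4/r
72*D(w) = 72*(-4/8) = 72*(-4*⅛) = 72*(-½) = -36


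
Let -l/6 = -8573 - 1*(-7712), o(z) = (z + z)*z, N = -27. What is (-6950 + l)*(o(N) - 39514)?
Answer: 67891904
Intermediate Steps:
o(z) = 2*z² (o(z) = (2*z)*z = 2*z²)
l = 5166 (l = -6*(-8573 - 1*(-7712)) = -6*(-8573 + 7712) = -6*(-861) = 5166)
(-6950 + l)*(o(N) - 39514) = (-6950 + 5166)*(2*(-27)² - 39514) = -1784*(2*729 - 39514) = -1784*(1458 - 39514) = -1784*(-38056) = 67891904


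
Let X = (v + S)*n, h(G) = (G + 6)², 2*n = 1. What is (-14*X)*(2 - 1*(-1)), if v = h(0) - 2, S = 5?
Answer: -819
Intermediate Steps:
n = ½ (n = (½)*1 = ½ ≈ 0.50000)
h(G) = (6 + G)²
v = 34 (v = (6 + 0)² - 2 = 6² - 2 = 36 - 2 = 34)
X = 39/2 (X = (34 + 5)*(½) = 39*(½) = 39/2 ≈ 19.500)
(-14*X)*(2 - 1*(-1)) = (-14*39/2)*(2 - 1*(-1)) = -273*(2 + 1) = -273*3 = -819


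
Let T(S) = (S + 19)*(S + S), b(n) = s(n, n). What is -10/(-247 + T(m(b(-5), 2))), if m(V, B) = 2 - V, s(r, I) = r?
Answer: -10/117 ≈ -0.085470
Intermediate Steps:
b(n) = n
T(S) = 2*S*(19 + S) (T(S) = (19 + S)*(2*S) = 2*S*(19 + S))
-10/(-247 + T(m(b(-5), 2))) = -10/(-247 + 2*(2 - 1*(-5))*(19 + (2 - 1*(-5)))) = -10/(-247 + 2*(2 + 5)*(19 + (2 + 5))) = -10/(-247 + 2*7*(19 + 7)) = -10/(-247 + 2*7*26) = -10/(-247 + 364) = -10/117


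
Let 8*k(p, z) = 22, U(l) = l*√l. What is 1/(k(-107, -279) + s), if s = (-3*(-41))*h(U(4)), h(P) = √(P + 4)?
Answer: -44/2904647 + 3936*√3/2904647 ≈ 0.0023319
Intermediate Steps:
U(l) = l^(3/2)
h(P) = √(4 + P)
k(p, z) = 11/4 (k(p, z) = (⅛)*22 = 11/4)
s = 246*√3 (s = (-3*(-41))*√(4 + 4^(3/2)) = 123*√(4 + 8) = 123*√12 = 123*(2*√3) = 246*√3 ≈ 426.08)
1/(k(-107, -279) + s) = 1/(11/4 + 246*√3)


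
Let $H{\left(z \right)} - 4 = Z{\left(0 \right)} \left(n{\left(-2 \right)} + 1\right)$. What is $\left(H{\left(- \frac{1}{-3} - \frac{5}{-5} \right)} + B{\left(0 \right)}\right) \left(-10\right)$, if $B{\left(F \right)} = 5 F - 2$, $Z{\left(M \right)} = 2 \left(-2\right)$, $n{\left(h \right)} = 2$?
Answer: $100$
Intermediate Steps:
$Z{\left(M \right)} = -4$
$H{\left(z \right)} = -8$ ($H{\left(z \right)} = 4 - 4 \left(2 + 1\right) = 4 - 12 = -8$)
$B{\left(F \right)} = -2 + 5 F$
$\left(H{\left(- \frac{1}{-3} - \frac{5}{-5} \right)} + B{\left(0 \right)}\right) \left(-10\right) = \left(-8 + \left(-2 + 5 \cdot 0\right)\right) \left(-10\right) = \left(-8 + \left(-2 + 0\right)\right) \left(-10\right) = \left(-8 - 2\right) \left(-10\right) = \left(-10\right) \left(-10\right) = 100$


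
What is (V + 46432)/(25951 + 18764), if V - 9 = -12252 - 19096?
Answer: 5031/14905 ≈ 0.33754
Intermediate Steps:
V = -31339 (V = 9 + (-12252 - 19096) = 9 - 31348 = -31339)
(V + 46432)/(25951 + 18764) = (-31339 + 46432)/(25951 + 18764) = 15093/44715 = 15093*(1/44715) = 5031/14905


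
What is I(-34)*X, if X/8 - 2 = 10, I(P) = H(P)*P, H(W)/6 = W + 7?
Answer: 528768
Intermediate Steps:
H(W) = 42 + 6*W (H(W) = 6*(W + 7) = 6*(7 + W) = 42 + 6*W)
I(P) = P*(42 + 6*P) (I(P) = (42 + 6*P)*P = P*(42 + 6*P))
X = 96 (X = 16 + 8*10 = 16 + 80 = 96)
I(-34)*X = (6*(-34)*(7 - 34))*96 = (6*(-34)*(-27))*96 = 5508*96 = 528768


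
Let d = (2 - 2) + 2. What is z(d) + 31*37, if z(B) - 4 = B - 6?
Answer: 1147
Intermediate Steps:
d = 2 (d = 0 + 2 = 2)
z(B) = -2 + B (z(B) = 4 + (B - 6) = 4 + (-6 + B) = -2 + B)
z(d) + 31*37 = (-2 + 2) + 31*37 = 0 + 1147 = 1147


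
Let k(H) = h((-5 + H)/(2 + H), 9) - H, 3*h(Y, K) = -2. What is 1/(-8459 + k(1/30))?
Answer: -10/84597 ≈ -0.00011821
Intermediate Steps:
h(Y, K) = -2/3 (h(Y, K) = (1/3)*(-2) = -2/3)
k(H) = -2/3 - H
1/(-8459 + k(1/30)) = 1/(-8459 + (-2/3 - 1/30)) = 1/(-8459 - 7/10) = 1/(-84597/10) = -10/84597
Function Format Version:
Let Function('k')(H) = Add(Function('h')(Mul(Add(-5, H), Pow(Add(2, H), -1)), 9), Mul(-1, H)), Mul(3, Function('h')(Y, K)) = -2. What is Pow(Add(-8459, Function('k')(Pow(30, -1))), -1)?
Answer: Rational(-10, 84597) ≈ -0.00011821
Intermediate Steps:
Function('h')(Y, K) = Rational(-2, 3) (Function('h')(Y, K) = Mul(Rational(1, 3), -2) = Rational(-2, 3))
Function('k')(H) = Add(Rational(-2, 3), Mul(-1, H))
Pow(Add(-8459, Function('k')(Pow(30, -1))), -1) = Pow(Add(-8459, Add(Rational(-2, 3), Mul(-1, Pow(30, -1)))), -1) = Pow(Add(-8459, Add(Rational(-2, 3), Mul(-1, Rational(1, 30)))), -1) = Pow(Add(-8459, Add(Rational(-2, 3), Rational(-1, 30))), -1) = Pow(Add(-8459, Rational(-7, 10)), -1) = Pow(Rational(-84597, 10), -1) = Rational(-10, 84597)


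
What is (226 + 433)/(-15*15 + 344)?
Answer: 659/119 ≈ 5.5378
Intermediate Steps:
(226 + 433)/(-15*15 + 344) = 659/(-225 + 344) = 659/119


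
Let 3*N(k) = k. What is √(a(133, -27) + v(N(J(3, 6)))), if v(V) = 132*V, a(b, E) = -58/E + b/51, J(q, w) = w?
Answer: √6291309/153 ≈ 16.394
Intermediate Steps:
a(b, E) = -58/E + b/51 (a(b, E) = -58/E + b*(1/51) = -58/E + b/51)
N(k) = k/3
√(a(133, -27) + v(N(J(3, 6)))) = √((-58/(-27) + (1/51)*133) + 132*((⅓)*6)) = √((-58*(-1/27) + 133/51) + 132*2) = √((58/27 + 133/51) + 264) = √(2183/459 + 264) = √(123359/459) = √6291309/153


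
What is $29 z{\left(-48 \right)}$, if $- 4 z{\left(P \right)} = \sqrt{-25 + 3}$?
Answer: $- \frac{29 i \sqrt{22}}{4} \approx - 34.005 i$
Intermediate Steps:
$z{\left(P \right)} = - \frac{i \sqrt{22}}{4}$ ($z{\left(P \right)} = - \frac{\sqrt{-25 + 3}}{4} = - \frac{\sqrt{-22}}{4} = - \frac{i \sqrt{22}}{4}$)
$29 z{\left(-48 \right)} = 29 \left(- \frac{i \sqrt{22}}{4}\right) = - \frac{29 i \sqrt{22}}{4}$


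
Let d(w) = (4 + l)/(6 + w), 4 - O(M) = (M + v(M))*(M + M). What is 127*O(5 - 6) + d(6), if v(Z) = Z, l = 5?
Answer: ¾ ≈ 0.75000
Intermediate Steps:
O(M) = 4 - 4*M² (O(M) = 4 - (M + M)*(M + M) = 4 - 2*M*2*M = 4 - 4*M²)
d(w) = 9/(6 + w) (d(w) = (4 + 5)/(6 + w) = 9/(6 + w))
127*O(5 - 6) + d(6) = 127*(4 - 4*(5 - 6)²) + 9/(6 + 6) = 127*(4 - 4*(-1)²) + 9/12 = 127*(4 - 4*1) + 9*(1/12) = 127*(4 - 4) + ¾ = 127*0 + ¾ = 0 + ¾ = ¾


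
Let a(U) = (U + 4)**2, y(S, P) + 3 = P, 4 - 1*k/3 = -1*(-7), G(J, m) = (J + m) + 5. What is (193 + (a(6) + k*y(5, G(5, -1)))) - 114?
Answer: 125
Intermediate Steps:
G(J, m) = 5 + J + m
k = -9 (k = 12 - (-3)*(-7) = 12 - 3*7 = 12 - 21 = -9)
y(S, P) = -3 + P
a(U) = (4 + U)**2
(193 + (a(6) + k*y(5, G(5, -1)))) - 114 = (193 + ((4 + 6)**2 - 9*(-3 + (5 + 5 - 1)))) - 114 = (193 + (10**2 - 9*(-3 + 9))) - 114 = (193 + (100 - 9*6)) - 114 = (193 + (100 - 54)) - 114 = (193 + 46) - 114 = 239 - 114 = 125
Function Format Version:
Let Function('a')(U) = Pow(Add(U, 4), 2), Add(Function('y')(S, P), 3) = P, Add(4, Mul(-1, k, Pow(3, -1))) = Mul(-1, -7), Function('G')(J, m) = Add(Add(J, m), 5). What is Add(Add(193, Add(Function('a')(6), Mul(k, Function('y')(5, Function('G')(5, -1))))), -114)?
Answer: 125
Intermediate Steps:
Function('G')(J, m) = Add(5, J, m)
k = -9 (k = Add(12, Mul(-3, Mul(-1, -7))) = Add(12, Mul(-3, 7)) = Add(12, -21) = -9)
Function('y')(S, P) = Add(-3, P)
Function('a')(U) = Pow(Add(4, U), 2)
Add(Add(193, Add(Function('a')(6), Mul(k, Function('y')(5, Function('G')(5, -1))))), -114) = Add(Add(193, Add(Pow(Add(4, 6), 2), Mul(-9, Add(-3, Add(5, 5, -1))))), -114) = Add(Add(193, Add(Pow(10, 2), Mul(-9, Add(-3, 9)))), -114) = Add(Add(193, Add(100, Mul(-9, 6))), -114) = Add(Add(193, Add(100, -54)), -114) = Add(Add(193, 46), -114) = Add(239, -114) = 125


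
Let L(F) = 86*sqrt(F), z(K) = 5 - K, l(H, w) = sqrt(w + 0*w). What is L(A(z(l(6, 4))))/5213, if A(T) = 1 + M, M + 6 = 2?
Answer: 86*I*sqrt(3)/5213 ≈ 0.028574*I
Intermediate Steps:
M = -4 (M = -6 + 2 = -4)
l(H, w) = sqrt(w) (l(H, w) = sqrt(w + 0) = sqrt(w))
A(T) = -3 (A(T) = 1 - 4 = -3)
L(A(z(l(6, 4))))/5213 = (86*sqrt(-3))/5213 = (86*(I*sqrt(3)))*(1/5213) = (86*I*sqrt(3))*(1/5213) = 86*I*sqrt(3)/5213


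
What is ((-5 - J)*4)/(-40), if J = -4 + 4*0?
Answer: ⅒ ≈ 0.10000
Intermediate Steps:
J = -4 (J = -4 + 0 = -4)
((-5 - J)*4)/(-40) = ((-5 - 1*(-4))*4)/(-40) = ((-5 + 4)*4)*(-1/40) = -1*4*(-1/40) = -4*(-1/40) = ⅒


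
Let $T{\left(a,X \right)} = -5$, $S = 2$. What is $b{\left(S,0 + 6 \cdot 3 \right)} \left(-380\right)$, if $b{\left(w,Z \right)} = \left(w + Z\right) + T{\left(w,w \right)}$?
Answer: $-5700$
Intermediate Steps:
$b{\left(w,Z \right)} = -5 + Z + w$ ($b{\left(w,Z \right)} = \left(w + Z\right) - 5 = \left(Z + w\right) - 5 = -5 + Z + w$)
$b{\left(S,0 + 6 \cdot 3 \right)} \left(-380\right) = \left(-5 + \left(0 + 6 \cdot 3\right) + 2\right) \left(-380\right) = \left(-5 + \left(0 + 18\right) + 2\right) \left(-380\right) = \left(-5 + 18 + 2\right) \left(-380\right) = 15 \left(-380\right) = -5700$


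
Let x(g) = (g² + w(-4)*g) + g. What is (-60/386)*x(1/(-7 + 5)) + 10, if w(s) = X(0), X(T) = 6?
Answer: 4055/386 ≈ 10.505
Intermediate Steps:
w(s) = 6
x(g) = g² + 7*g (x(g) = (g² + 6*g) + g = g² + 7*g)
(-60/386)*x(1/(-7 + 5)) + 10 = (-60/386)*((7 + 1/(-7 + 5))/(-7 + 5)) + 10 = (-60*1/386)*((7 + 1/(-2))/(-2)) + 10 = -(-15)*(7 - ½)/193 + 10 = -(-15)*13/(193*2) + 10 = -30/193*(-13/4) + 10 = 195/386 + 10 = 4055/386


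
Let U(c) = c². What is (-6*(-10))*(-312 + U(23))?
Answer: 13020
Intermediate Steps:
(-6*(-10))*(-312 + U(23)) = (-6*(-10))*(-312 + 23²) = 60*(-312 + 529) = 60*217 = 13020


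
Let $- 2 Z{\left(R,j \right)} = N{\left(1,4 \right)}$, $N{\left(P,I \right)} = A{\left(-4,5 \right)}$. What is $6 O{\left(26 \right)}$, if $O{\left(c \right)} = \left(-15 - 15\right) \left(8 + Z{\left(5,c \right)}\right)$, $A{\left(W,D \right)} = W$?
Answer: $-1800$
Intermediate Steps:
$N{\left(P,I \right)} = -4$
$Z{\left(R,j \right)} = 2$ ($Z{\left(R,j \right)} = \left(- \frac{1}{2}\right) \left(-4\right) = 2$)
$O{\left(c \right)} = -300$ ($O{\left(c \right)} = \left(-15 - 15\right) \left(8 + 2\right) = \left(-30\right) 10 = -300$)
$6 O{\left(26 \right)} = 6 \left(-300\right) = -1800$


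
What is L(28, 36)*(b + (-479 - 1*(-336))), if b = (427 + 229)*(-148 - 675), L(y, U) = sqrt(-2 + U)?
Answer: -540031*sqrt(34) ≈ -3.1489e+6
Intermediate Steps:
b = -539888 (b = 656*(-823) = -539888)
L(28, 36)*(b + (-479 - 1*(-336))) = sqrt(-2 + 36)*(-539888 + (-479 - 1*(-336))) = sqrt(34)*(-539888 + (-479 + 336)) = sqrt(34)*(-539888 - 143) = sqrt(34)*(-540031) = -540031*sqrt(34)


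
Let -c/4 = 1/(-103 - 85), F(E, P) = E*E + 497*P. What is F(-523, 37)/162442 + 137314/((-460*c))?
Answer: -262056768689/18680830 ≈ -14028.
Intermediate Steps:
F(E, P) = E² + 497*P
c = 1/47 (c = -4/(-103 - 85) = -4/(-188) = -4*(-1/188) = 1/47 ≈ 0.021277)
F(-523, 37)/162442 + 137314/((-460*c)) = ((-523)² + 497*37)/162442 + 137314/((-460*1/47)) = (273529 + 18389)*(1/162442) + 137314/(-460/47) = 291918*(1/162442) + 137314*(-47/460) = 145959/81221 - 3226879/230 = -262056768689/18680830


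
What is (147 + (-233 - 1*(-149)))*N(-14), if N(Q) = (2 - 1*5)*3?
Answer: -567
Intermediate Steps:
N(Q) = -9 (N(Q) = (2 - 5)*3 = -3*3 = -9)
(147 + (-233 - 1*(-149)))*N(-14) = (147 + (-233 - 1*(-149)))*(-9) = (147 + (-233 + 149))*(-9) = (147 - 84)*(-9) = 63*(-9) = -567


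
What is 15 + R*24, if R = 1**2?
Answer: 39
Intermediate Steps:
R = 1
15 + R*24 = 15 + 1*24 = 15 + 24 = 39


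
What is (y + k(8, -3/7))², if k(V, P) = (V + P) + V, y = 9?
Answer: 29584/49 ≈ 603.75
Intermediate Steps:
k(V, P) = P + 2*V (k(V, P) = (P + V) + V = P + 2*V)
(y + k(8, -3/7))² = (9 + (-3/7 + 2*8))² = (9 + (-3*⅐ + 16))² = (9 + (-3/7 + 16))² = (9 + 109/7)² = (172/7)² = 29584/49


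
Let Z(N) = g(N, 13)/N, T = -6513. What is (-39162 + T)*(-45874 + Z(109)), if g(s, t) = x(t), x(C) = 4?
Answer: 228386966850/109 ≈ 2.0953e+9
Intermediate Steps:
g(s, t) = 4
Z(N) = 4/N
(-39162 + T)*(-45874 + Z(109)) = (-39162 - 6513)*(-45874 + 4/109) = -45675*(-45874 + 4*(1/109)) = -45675*(-45874 + 4/109) = -45675*(-5000262/109) = 228386966850/109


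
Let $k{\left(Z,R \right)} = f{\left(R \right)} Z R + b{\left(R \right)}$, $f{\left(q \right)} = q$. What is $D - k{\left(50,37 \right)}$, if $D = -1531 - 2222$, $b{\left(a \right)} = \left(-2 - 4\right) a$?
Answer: $-71981$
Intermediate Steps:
$b{\left(a \right)} = - 6 a$
$k{\left(Z,R \right)} = - 6 R + Z R^{2}$ ($k{\left(Z,R \right)} = R Z R - 6 R = Z R^{2} - 6 R = - 6 R + Z R^{2}$)
$D = -3753$
$D - k{\left(50,37 \right)} = -3753 - 37 \left(-6 + 37 \cdot 50\right) = -3753 - 37 \left(-6 + 1850\right) = -3753 - 37 \cdot 1844 = -3753 - 68228 = -71981$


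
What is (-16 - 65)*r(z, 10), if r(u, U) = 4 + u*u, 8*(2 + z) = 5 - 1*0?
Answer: -30537/64 ≈ -477.14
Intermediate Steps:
z = -11/8 (z = -2 + (5 - 1*0)/8 = -2 + (5 + 0)/8 = -2 + (⅛)*5 = -2 + 5/8 = -11/8 ≈ -1.3750)
r(u, U) = 4 + u²
(-16 - 65)*r(z, 10) = (-16 - 65)*(4 + (-11/8)²) = -81*(4 + 121/64) = -81*377/64 = -30537/64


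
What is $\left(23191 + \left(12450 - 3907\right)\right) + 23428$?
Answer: $55162$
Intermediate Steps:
$\left(23191 + \left(12450 - 3907\right)\right) + 23428 = \left(23191 + 8543\right) + 23428 = 31734 + 23428 = 55162$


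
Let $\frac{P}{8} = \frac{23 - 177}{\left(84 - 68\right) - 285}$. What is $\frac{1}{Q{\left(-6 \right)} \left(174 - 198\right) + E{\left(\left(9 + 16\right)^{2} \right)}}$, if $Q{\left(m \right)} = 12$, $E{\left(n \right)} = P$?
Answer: $- \frac{269}{76240} \approx -0.0035283$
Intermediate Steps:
$P = \frac{1232}{269}$ ($P = 8 \frac{23 - 177}{\left(84 - 68\right) - 285} = 8 \left(- \frac{154}{16 - 285}\right) = 8 \left(- \frac{154}{-269}\right) = 8 \left(\left(-154\right) \left(- \frac{1}{269}\right)\right) = 8 \cdot \frac{154}{269} = \frac{1232}{269} \approx 4.5799$)
$E{\left(n \right)} = \frac{1232}{269}$
$\frac{1}{Q{\left(-6 \right)} \left(174 - 198\right) + E{\left(\left(9 + 16\right)^{2} \right)}} = \frac{1}{12 \left(174 - 198\right) + \frac{1232}{269}} = \frac{1}{12 \left(-24\right) + \frac{1232}{269}} = \frac{1}{-288 + \frac{1232}{269}} = \frac{1}{- \frac{76240}{269}} = - \frac{269}{76240}$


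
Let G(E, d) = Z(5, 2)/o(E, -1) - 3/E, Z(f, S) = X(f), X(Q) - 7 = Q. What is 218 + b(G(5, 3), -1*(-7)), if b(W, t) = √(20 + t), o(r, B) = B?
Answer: 218 + 3*√3 ≈ 223.20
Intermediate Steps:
X(Q) = 7 + Q
Z(f, S) = 7 + f
G(E, d) = -12 - 3/E (G(E, d) = (7 + 5)/(-1) - 3/E = 12*(-1) - 3/E = -12 - 3/E)
218 + b(G(5, 3), -1*(-7)) = 218 + √(20 - 1*(-7)) = 218 + √(20 + 7) = 218 + √27 = 218 + 3*√3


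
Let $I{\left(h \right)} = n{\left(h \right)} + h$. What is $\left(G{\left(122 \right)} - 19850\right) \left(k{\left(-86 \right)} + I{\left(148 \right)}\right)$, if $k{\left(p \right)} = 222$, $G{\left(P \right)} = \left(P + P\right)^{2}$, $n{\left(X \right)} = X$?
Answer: $20557348$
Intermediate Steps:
$G{\left(P \right)} = 4 P^{2}$ ($G{\left(P \right)} = \left(2 P\right)^{2} = 4 P^{2}$)
$I{\left(h \right)} = 2 h$ ($I{\left(h \right)} = h + h = 2 h$)
$\left(G{\left(122 \right)} - 19850\right) \left(k{\left(-86 \right)} + I{\left(148 \right)}\right) = \left(4 \cdot 122^{2} - 19850\right) \left(222 + 2 \cdot 148\right) = \left(4 \cdot 14884 - 19850\right) \left(222 + 296\right) = \left(59536 - 19850\right) 518 = 39686 \cdot 518 = 20557348$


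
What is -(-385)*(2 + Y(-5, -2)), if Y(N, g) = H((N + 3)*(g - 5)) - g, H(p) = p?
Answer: 6930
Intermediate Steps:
Y(N, g) = -g + (-5 + g)*(3 + N) (Y(N, g) = (N + 3)*(g - 5) - g = (3 + N)*(-5 + g) - g = (-5 + g)*(3 + N) - g = -g + (-5 + g)*(3 + N))
-(-385)*(2 + Y(-5, -2)) = -(-385)*(2 + (-15 - 5*(-5) + 2*(-2) - 5*(-2))) = -(-385)*(2 + (-15 + 25 - 4 + 10)) = -(-385)*(2 + 16) = -(-385)*18 = -35*(-198) = 6930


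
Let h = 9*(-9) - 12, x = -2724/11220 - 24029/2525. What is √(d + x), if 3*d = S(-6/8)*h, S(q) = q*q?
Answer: I*√3880631676911/377740 ≈ 5.215*I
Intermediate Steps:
S(q) = q²
x = -4608058/472175 (x = -2724*1/11220 - 24029*1/2525 = -227/935 - 24029/2525 = -4608058/472175 ≈ -9.7592)
h = -93 (h = -81 - 12 = -93)
d = -279/16 (d = ((-6/8)²*(-93))/3 = ((-6*⅛)²*(-93))/3 = ((-¾)²*(-93))/3 = ((9/16)*(-93))/3 = (⅓)*(-837/16) = -279/16 ≈ -17.438)
√(d + x) = √(-279/16 - 4608058/472175) = √(-205465753/7554800) = I*√3880631676911/377740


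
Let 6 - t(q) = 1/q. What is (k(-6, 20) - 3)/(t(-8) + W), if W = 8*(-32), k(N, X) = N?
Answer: 72/1999 ≈ 0.036018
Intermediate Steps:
W = -256
t(q) = 6 - 1/q
(k(-6, 20) - 3)/(t(-8) + W) = (-6 - 3)/((6 - 1/(-8)) - 256) = -9/((6 - 1*(-⅛)) - 256) = -9/((6 + ⅛) - 256) = -9/(49/8 - 256) = -9/(-1999/8) = -9*(-8/1999) = 72/1999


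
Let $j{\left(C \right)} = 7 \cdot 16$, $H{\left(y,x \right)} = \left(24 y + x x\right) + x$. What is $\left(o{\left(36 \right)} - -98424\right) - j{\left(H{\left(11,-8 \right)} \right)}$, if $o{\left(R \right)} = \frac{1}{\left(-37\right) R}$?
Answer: $\frac{130951583}{1332} \approx 98312.0$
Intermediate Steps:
$H{\left(y,x \right)} = x + x^{2} + 24 y$ ($H{\left(y,x \right)} = \left(24 y + x^{2}\right) + x = \left(x^{2} + 24 y\right) + x = x + x^{2} + 24 y$)
$o{\left(R \right)} = - \frac{1}{37 R}$
$j{\left(C \right)} = 112$
$\left(o{\left(36 \right)} - -98424\right) - j{\left(H{\left(11,-8 \right)} \right)} = \left(- \frac{1}{37 \cdot 36} - -98424\right) - 112 = \left(\left(- \frac{1}{37}\right) \frac{1}{36} + 98424\right) - 112 = \left(- \frac{1}{1332} + 98424\right) - 112 = \frac{131100767}{1332} - 112 = \frac{130951583}{1332}$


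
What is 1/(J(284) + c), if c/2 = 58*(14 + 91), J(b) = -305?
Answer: 1/11875 ≈ 8.4211e-5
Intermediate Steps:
c = 12180 (c = 2*(58*(14 + 91)) = 2*(58*105) = 2*6090 = 12180)
1/(J(284) + c) = 1/(-305 + 12180) = 1/11875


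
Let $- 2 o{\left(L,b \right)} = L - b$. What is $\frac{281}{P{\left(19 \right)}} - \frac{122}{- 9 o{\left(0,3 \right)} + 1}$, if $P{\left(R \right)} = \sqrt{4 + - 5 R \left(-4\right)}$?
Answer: $\frac{244}{25} + \frac{281 \sqrt{6}}{48} \approx 24.1$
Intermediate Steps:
$o{\left(L,b \right)} = \frac{b}{2} - \frac{L}{2}$ ($o{\left(L,b \right)} = - \frac{L - b}{2} = \frac{b}{2} - \frac{L}{2}$)
$P{\left(R \right)} = \sqrt{4 + 20 R}$
$\frac{281}{P{\left(19 \right)}} - \frac{122}{- 9 o{\left(0,3 \right)} + 1} = \frac{281}{2 \sqrt{1 + 5 \cdot 19}} - \frac{122}{- 9 \left(\frac{1}{2} \cdot 3 - 0\right) + 1} = \frac{281}{2 \sqrt{1 + 95}} - \frac{122}{- 9 \left(\frac{3}{2} + 0\right) + 1} = \frac{281}{2 \sqrt{96}} - \frac{122}{\left(-9\right) \frac{3}{2} + 1} = \frac{281}{2 \cdot 4 \sqrt{6}} - \frac{122}{- \frac{27}{2} + 1} = \frac{281}{8 \sqrt{6}} - \frac{122}{- \frac{25}{2}} = 281 \frac{\sqrt{6}}{48} - - \frac{244}{25} = \frac{281 \sqrt{6}}{48} + \frac{244}{25} = \frac{244}{25} + \frac{281 \sqrt{6}}{48}$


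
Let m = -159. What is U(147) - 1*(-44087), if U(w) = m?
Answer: 43928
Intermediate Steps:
U(w) = -159
U(147) - 1*(-44087) = -159 - 1*(-44087) = -159 + 44087 = 43928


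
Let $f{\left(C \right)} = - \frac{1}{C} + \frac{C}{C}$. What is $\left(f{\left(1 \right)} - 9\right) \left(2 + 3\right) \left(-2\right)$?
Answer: $90$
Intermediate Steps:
$f{\left(C \right)} = 1 - \frac{1}{C}$ ($f{\left(C \right)} = - \frac{1}{C} + 1 = 1 - \frac{1}{C}$)
$\left(f{\left(1 \right)} - 9\right) \left(2 + 3\right) \left(-2\right) = \left(\frac{-1 + 1}{1} - 9\right) \left(2 + 3\right) \left(-2\right) = \left(1 \cdot 0 - 9\right) 5 \left(-2\right) = \left(0 - 9\right) \left(-10\right) = \left(-9\right) \left(-10\right) = 90$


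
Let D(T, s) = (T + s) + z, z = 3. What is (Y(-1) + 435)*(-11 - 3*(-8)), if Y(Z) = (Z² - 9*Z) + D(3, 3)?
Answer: 5902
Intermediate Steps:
D(T, s) = 3 + T + s (D(T, s) = (T + s) + 3 = 3 + T + s)
Y(Z) = 9 + Z² - 9*Z (Y(Z) = (Z² - 9*Z) + (3 + 3 + 3) = (Z² - 9*Z) + 9 = 9 + Z² - 9*Z)
(Y(-1) + 435)*(-11 - 3*(-8)) = ((9 + (-1)² - 9*(-1)) + 435)*(-11 - 3*(-8)) = ((9 + 1 + 9) + 435)*(-11 + 24) = (19 + 435)*13 = 454*13 = 5902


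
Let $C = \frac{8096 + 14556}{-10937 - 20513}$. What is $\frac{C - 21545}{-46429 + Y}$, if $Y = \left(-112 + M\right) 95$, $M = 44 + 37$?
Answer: $\frac{338806451}{776406150} \approx 0.43638$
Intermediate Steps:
$M = 81$
$Y = -2945$ ($Y = \left(-112 + 81\right) 95 = \left(-31\right) 95 = -2945$)
$C = - \frac{11326}{15725}$ ($C = \frac{22652}{-31450} = 22652 \left(- \frac{1}{31450}\right) = - \frac{11326}{15725} \approx -0.72025$)
$\frac{C - 21545}{-46429 + Y} = \frac{- \frac{11326}{15725} - 21545}{-46429 - 2945} = - \frac{338806451}{15725 \left(-49374\right)} = \left(- \frac{338806451}{15725}\right) \left(- \frac{1}{49374}\right) = \frac{338806451}{776406150}$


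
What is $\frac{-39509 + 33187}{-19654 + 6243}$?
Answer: $\frac{6322}{13411} \approx 0.4714$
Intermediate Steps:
$\frac{-39509 + 33187}{-19654 + 6243} = - \frac{6322}{-13411} = \left(-6322\right) \left(- \frac{1}{13411}\right) = \frac{6322}{13411}$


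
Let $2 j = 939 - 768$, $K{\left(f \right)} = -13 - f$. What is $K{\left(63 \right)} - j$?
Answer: $- \frac{323}{2} \approx -161.5$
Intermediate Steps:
$j = \frac{171}{2}$ ($j = \frac{939 - 768}{2} = \frac{1}{2} \cdot 171 = \frac{171}{2} \approx 85.5$)
$K{\left(63 \right)} - j = \left(-13 - 63\right) - \frac{171}{2} = -76 - \frac{171}{2} = - \frac{323}{2}$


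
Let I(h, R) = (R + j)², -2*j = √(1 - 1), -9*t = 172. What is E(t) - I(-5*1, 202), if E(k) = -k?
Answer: -367064/9 ≈ -40785.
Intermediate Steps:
t = -172/9 (t = -⅑*172 = -172/9 ≈ -19.111)
j = 0 (j = -√(1 - 1)/2 = -√0/2 = -½*0 = 0)
I(h, R) = R² (I(h, R) = (R + 0)² = R²)
E(t) - I(-5*1, 202) = -1*(-172/9) - 1*202² = 172/9 - 1*40804 = 172/9 - 40804 = -367064/9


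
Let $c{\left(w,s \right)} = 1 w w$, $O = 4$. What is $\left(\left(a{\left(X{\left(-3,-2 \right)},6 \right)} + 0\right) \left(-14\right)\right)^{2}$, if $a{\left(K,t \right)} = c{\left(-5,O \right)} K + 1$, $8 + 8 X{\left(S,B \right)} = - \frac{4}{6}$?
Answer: $\frac{4800481}{36} \approx 1.3335 \cdot 10^{5}$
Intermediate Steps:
$X{\left(S,B \right)} = - \frac{13}{12}$ ($X{\left(S,B \right)} = -1 + \frac{\left(-4\right) \frac{1}{6}}{8} = -1 + \frac{1}{8} \left(- \frac{2}{3}\right) = -1 - \frac{1}{12} = - \frac{13}{12}$)
$c{\left(w,s \right)} = w^{2}$ ($c{\left(w,s \right)} = w w = w^{2}$)
$a{\left(K,t \right)} = 1 + 25 K$ ($a{\left(K,t \right)} = \left(-5\right)^{2} K + 1 = 25 K + 1 = 1 + 25 K$)
$\left(\left(a{\left(X{\left(-3,-2 \right)},6 \right)} + 0\right) \left(-14\right)\right)^{2} = \left(\left(\left(1 + 25 \left(- \frac{13}{12}\right)\right) + 0\right) \left(-14\right)\right)^{2} = \left(\left(\left(1 - \frac{325}{12}\right) + 0\right) \left(-14\right)\right)^{2} = \left(\left(- \frac{313}{12} + 0\right) \left(-14\right)\right)^{2} = \left(\left(- \frac{313}{12}\right) \left(-14\right)\right)^{2} = \left(\frac{2191}{6}\right)^{2} = \frac{4800481}{36}$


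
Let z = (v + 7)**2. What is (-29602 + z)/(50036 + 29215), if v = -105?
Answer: -6666/26417 ≈ -0.25234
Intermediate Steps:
z = 9604 (z = (-105 + 7)**2 = (-98)**2 = 9604)
(-29602 + z)/(50036 + 29215) = (-29602 + 9604)/(50036 + 29215) = -19998/79251 = -19998*1/79251 = -6666/26417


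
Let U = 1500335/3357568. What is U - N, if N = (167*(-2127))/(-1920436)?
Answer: 24833220211/94823447936 ≈ 0.26189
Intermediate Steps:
N = 355209/1920436 (N = -355209*(-1/1920436) = 355209/1920436 ≈ 0.18496)
U = 88255/197504 (U = 1500335*(1/3357568) = 88255/197504 ≈ 0.44685)
U - N = 88255/197504 - 1*355209/1920436 = 88255/197504 - 355209/1920436 = 24833220211/94823447936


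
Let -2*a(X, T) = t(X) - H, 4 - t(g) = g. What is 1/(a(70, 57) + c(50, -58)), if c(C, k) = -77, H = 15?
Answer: -2/73 ≈ -0.027397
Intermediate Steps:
t(g) = 4 - g
a(X, T) = 11/2 + X/2 (a(X, T) = -((4 - X) - 1*15)/2 = -((4 - X) - 15)/2 = -(-11 - X)/2 = 11/2 + X/2)
1/(a(70, 57) + c(50, -58)) = 1/((11/2 + (½)*70) - 77) = 1/((11/2 + 35) - 77) = 1/(81/2 - 77) = 1/(-73/2) = -2/73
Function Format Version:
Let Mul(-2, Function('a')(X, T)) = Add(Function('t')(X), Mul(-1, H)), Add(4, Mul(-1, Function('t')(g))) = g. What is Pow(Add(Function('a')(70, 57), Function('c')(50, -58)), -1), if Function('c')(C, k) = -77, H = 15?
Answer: Rational(-2, 73) ≈ -0.027397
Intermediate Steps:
Function('t')(g) = Add(4, Mul(-1, g))
Function('a')(X, T) = Add(Rational(11, 2), Mul(Rational(1, 2), X)) (Function('a')(X, T) = Mul(Rational(-1, 2), Add(Add(4, Mul(-1, X)), Mul(-1, 15))) = Mul(Rational(-1, 2), Add(Add(4, Mul(-1, X)), -15)) = Mul(Rational(-1, 2), Add(-11, Mul(-1, X))) = Add(Rational(11, 2), Mul(Rational(1, 2), X)))
Pow(Add(Function('a')(70, 57), Function('c')(50, -58)), -1) = Pow(Add(Add(Rational(11, 2), Mul(Rational(1, 2), 70)), -77), -1) = Pow(Add(Add(Rational(11, 2), 35), -77), -1) = Pow(Add(Rational(81, 2), -77), -1) = Pow(Rational(-73, 2), -1) = Rational(-2, 73)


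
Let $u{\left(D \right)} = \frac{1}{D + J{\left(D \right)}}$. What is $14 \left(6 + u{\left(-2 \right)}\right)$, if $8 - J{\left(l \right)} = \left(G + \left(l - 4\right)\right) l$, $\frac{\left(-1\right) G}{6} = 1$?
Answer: $\frac{749}{9} \approx 83.222$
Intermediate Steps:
$G = -6$ ($G = \left(-6\right) 1 = -6$)
$J{\left(l \right)} = 8 - l \left(-10 + l\right)$ ($J{\left(l \right)} = 8 - \left(-6 + \left(l - 4\right)\right) l = 8 - \left(-6 + \left(-4 + l\right)\right) l = 8 - \left(-10 + l\right) l = 8 - l \left(-10 + l\right)$)
$u{\left(D \right)} = \frac{1}{8 - D^{2} + 11 D}$ ($u{\left(D \right)} = \frac{1}{D + \left(8 - D^{2} + 10 D\right)} = \frac{1}{8 - D^{2} + 11 D}$)
$14 \left(6 + u{\left(-2 \right)}\right) = 14 \left(6 + \frac{1}{8 - \left(-2\right)^{2} + 11 \left(-2\right)}\right) = 14 \left(6 + \frac{1}{8 - 4 - 22}\right) = 14 \left(6 + \frac{1}{-18}\right) = 14 \left(6 - \frac{1}{18}\right) = 14 \cdot \frac{107}{18} = \frac{749}{9}$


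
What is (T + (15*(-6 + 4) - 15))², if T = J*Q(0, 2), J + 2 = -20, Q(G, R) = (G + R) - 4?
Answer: 1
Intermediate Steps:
Q(G, R) = -4 + G + R
J = -22 (J = -2 - 20 = -22)
T = 44 (T = -22*(-4 + 0 + 2) = -22*(-2) = 44)
(T + (15*(-6 + 4) - 15))² = (44 + (15*(-6 + 4) - 15))² = (44 + (15*(-2) - 15))² = (44 + (-30 - 15))² = (44 - 45)² = (-1)² = 1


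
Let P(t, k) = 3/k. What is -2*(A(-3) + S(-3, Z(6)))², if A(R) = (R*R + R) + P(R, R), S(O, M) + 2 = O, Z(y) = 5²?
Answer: 0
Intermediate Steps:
Z(y) = 25
S(O, M) = -2 + O
A(R) = R + R² + 3/R (A(R) = (R*R + R) + 3/R = (R² + R) + 3/R = (R + R²) + 3/R = R + R² + 3/R)
-2*(A(-3) + S(-3, Z(6)))² = -2*((-3 + (-3)² + 3/(-3)) + (-2 - 3))² = -2*((-3 + 9 + 3*(-⅓)) - 5)² = -2*((-3 + 9 - 1) - 5)² = -2*(5 - 5)² = -2*0² = -2*0 = 0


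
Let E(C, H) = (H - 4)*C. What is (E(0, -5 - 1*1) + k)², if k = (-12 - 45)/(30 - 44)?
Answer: 3249/196 ≈ 16.577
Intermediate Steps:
E(C, H) = C*(-4 + H) (E(C, H) = (-4 + H)*C = C*(-4 + H))
k = 57/14 (k = -57/(-14) = -57*(-1/14) = 57/14 ≈ 4.0714)
(E(0, -5 - 1*1) + k)² = (0*(-4 + (-5 - 1*1)) + 57/14)² = (0*(-4 + (-5 - 1)) + 57/14)² = (0*(-4 - 6) + 57/14)² = (0*(-10) + 57/14)² = (0 + 57/14)² = (57/14)² = 3249/196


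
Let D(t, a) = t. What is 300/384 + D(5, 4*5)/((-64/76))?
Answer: -165/32 ≈ -5.1563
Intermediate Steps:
300/384 + D(5, 4*5)/((-64/76)) = 300/384 + 5/((-64/76)) = 300*(1/384) + 5/((-64*1/76)) = 25/32 + 5/(-16/19) = 25/32 + 5*(-19/16) = 25/32 - 95/16 = -165/32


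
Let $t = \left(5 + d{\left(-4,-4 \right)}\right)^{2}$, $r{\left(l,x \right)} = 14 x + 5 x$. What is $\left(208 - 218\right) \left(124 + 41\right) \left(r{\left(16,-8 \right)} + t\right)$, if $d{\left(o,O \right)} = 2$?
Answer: $169950$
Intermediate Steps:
$r{\left(l,x \right)} = 19 x$
$t = 49$ ($t = \left(5 + 2\right)^{2} = 7^{2} = 49$)
$\left(208 - 218\right) \left(124 + 41\right) \left(r{\left(16,-8 \right)} + t\right) = \left(208 - 218\right) \left(124 + 41\right) \left(19 \left(-8\right) + 49\right) = \left(-10\right) 165 \left(-152 + 49\right) = \left(-1650\right) \left(-103\right) = 169950$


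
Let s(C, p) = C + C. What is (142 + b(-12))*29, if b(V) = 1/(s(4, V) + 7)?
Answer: 61799/15 ≈ 4119.9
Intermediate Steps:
s(C, p) = 2*C
b(V) = 1/15 (b(V) = 1/(2*4 + 7) = 1/(8 + 7) = 1/15)
(142 + b(-12))*29 = (142 + 1/15)*29 = (2131/15)*29 = 61799/15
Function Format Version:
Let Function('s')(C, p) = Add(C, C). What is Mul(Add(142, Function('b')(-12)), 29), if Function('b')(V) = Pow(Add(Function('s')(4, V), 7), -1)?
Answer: Rational(61799, 15) ≈ 4119.9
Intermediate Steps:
Function('s')(C, p) = Mul(2, C)
Function('b')(V) = Rational(1, 15) (Function('b')(V) = Pow(Add(Mul(2, 4), 7), -1) = Pow(Add(8, 7), -1) = Pow(15, -1) = Rational(1, 15))
Mul(Add(142, Function('b')(-12)), 29) = Mul(Add(142, Rational(1, 15)), 29) = Mul(Rational(2131, 15), 29) = Rational(61799, 15)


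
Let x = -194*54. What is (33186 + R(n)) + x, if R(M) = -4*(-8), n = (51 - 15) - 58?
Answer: 22742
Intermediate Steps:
x = -10476
n = -22 (n = 36 - 58 = -22)
R(M) = 32
(33186 + R(n)) + x = (33186 + 32) - 10476 = 33218 - 10476 = 22742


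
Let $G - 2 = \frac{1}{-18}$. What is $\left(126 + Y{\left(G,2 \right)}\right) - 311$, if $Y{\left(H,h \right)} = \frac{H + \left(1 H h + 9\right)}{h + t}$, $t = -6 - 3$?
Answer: $- \frac{7859}{42} \approx -187.12$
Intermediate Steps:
$t = -9$
$G = \frac{35}{18}$ ($G = 2 + \frac{1}{-18} = 2 - \frac{1}{18} = \frac{35}{18} \approx 1.9444$)
$Y{\left(H,h \right)} = \frac{9 + H + H h}{-9 + h}$ ($Y{\left(H,h \right)} = \frac{H + \left(1 H h + 9\right)}{h - 9} = \frac{H + \left(H h + 9\right)}{-9 + h} = \frac{H + \left(9 + H h\right)}{-9 + h} = \frac{9 + H + H h}{-9 + h}$)
$\left(126 + Y{\left(G,2 \right)}\right) - 311 = \left(126 + \frac{9 + \frac{35}{18} + \frac{35}{18} \cdot 2}{-9 + 2}\right) - 311 = \left(126 + \frac{9 + \frac{35}{18} + \frac{35}{9}}{-7}\right) - 311 = \left(126 - \frac{89}{42}\right) - 311 = \frac{5203}{42} - 311 = - \frac{7859}{42}$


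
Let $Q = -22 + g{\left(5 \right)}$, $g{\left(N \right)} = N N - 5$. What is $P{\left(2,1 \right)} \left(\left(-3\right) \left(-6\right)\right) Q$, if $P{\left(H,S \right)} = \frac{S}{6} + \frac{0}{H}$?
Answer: $-6$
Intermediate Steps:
$g{\left(N \right)} = -5 + N^{2}$ ($g{\left(N \right)} = N^{2} - 5 = -5 + N^{2}$)
$P{\left(H,S \right)} = \frac{S}{6}$ ($P{\left(H,S \right)} = S \frac{1}{6} + 0 = \frac{S}{6} + 0 = \frac{S}{6}$)
$Q = -2$ ($Q = -22 - \left(5 - 5^{2}\right) = -22 + \left(-5 + 25\right) = -22 + 20 = -2$)
$P{\left(2,1 \right)} \left(\left(-3\right) \left(-6\right)\right) Q = \frac{1}{6} \cdot 1 \left(\left(-3\right) \left(-6\right)\right) \left(-2\right) = \frac{1}{6} \cdot 18 \left(-2\right) = 3 \left(-2\right) = -6$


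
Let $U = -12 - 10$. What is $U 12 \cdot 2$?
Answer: $-528$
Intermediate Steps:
$U = -22$ ($U = -12 - 10 = -22$)
$U 12 \cdot 2 = \left(-22\right) 12 \cdot 2 = \left(-264\right) 2 = -528$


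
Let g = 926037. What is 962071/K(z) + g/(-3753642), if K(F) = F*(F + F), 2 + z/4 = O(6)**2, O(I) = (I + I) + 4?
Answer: 283242602273/1291573158784 ≈ 0.21930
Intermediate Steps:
O(I) = 4 + 2*I (O(I) = 2*I + 4 = 4 + 2*I)
z = 1016 (z = -8 + 4*(4 + 2*6)**2 = -8 + 4*(4 + 12)**2 = -8 + 4*16**2 = -8 + 4*256 = -8 + 1024 = 1016)
K(F) = 2*F**2 (K(F) = F*(2*F) = 2*F**2)
962071/K(z) + g/(-3753642) = 962071/((2*1016**2)) + 926037/(-3753642) = 962071/((2*1032256)) + 926037*(-1/3753642) = 962071/2064512 - 308679/1251214 = 283242602273/1291573158784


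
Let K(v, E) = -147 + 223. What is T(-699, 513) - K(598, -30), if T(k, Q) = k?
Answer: -775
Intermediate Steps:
K(v, E) = 76
T(-699, 513) - K(598, -30) = -699 - 1*76 = -699 - 76 = -775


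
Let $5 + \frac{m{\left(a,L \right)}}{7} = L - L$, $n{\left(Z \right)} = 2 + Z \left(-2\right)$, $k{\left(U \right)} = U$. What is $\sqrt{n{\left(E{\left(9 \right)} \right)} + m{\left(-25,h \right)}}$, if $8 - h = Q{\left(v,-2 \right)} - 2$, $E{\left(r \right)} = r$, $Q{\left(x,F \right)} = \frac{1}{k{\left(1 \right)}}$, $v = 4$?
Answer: $i \sqrt{51} \approx 7.1414 i$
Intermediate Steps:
$Q{\left(x,F \right)} = 1$ ($Q{\left(x,F \right)} = 1^{-1} = 1$)
$n{\left(Z \right)} = 2 - 2 Z$
$h = 9$ ($h = 8 - \left(1 - 2\right) = 8 - -1 = 8 + 1 = 9$)
$m{\left(a,L \right)} = -35$ ($m{\left(a,L \right)} = -35 + 7 \left(L - L\right) = -35 + 7 \cdot 0 = -35 + 0 = -35$)
$\sqrt{n{\left(E{\left(9 \right)} \right)} + m{\left(-25,h \right)}} = \sqrt{\left(2 - 18\right) - 35} = \sqrt{-16 - 35} = \sqrt{-51} = i \sqrt{51}$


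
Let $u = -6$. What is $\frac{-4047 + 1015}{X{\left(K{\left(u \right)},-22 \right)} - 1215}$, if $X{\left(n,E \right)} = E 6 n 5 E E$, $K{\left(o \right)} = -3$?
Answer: $- \frac{3032}{957105} \approx -0.0031679$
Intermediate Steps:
$X{\left(n,E \right)} = 30 n E^{3}$ ($X{\left(n,E \right)} = E 6 \cdot 5 n E E = E 30 n E E = E 30 E n E = 30 n E^{2} E = 30 n E^{3}$)
$\frac{-4047 + 1015}{X{\left(K{\left(u \right)},-22 \right)} - 1215} = \frac{-4047 + 1015}{30 \left(-3\right) \left(-22\right)^{3} - 1215} = - \frac{3032}{30 \left(-3\right) \left(-10648\right) - 1215} = - \frac{3032}{958320 - 1215} = - \frac{3032}{957105}$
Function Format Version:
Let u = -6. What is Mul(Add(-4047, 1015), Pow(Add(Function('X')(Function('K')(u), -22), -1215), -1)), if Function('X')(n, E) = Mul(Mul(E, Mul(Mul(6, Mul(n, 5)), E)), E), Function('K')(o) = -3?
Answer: Rational(-3032, 957105) ≈ -0.0031679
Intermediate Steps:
Function('X')(n, E) = Mul(30, n, Pow(E, 3)) (Function('X')(n, E) = Mul(Mul(E, Mul(Mul(6, Mul(5, n)), E)), E) = Mul(Mul(E, Mul(Mul(30, n), E)), E) = Mul(Mul(E, Mul(30, E, n)), E) = Mul(Mul(30, n, Pow(E, 2)), E) = Mul(30, n, Pow(E, 3)))
Mul(Add(-4047, 1015), Pow(Add(Function('X')(Function('K')(u), -22), -1215), -1)) = Mul(Add(-4047, 1015), Pow(Add(Mul(30, -3, Pow(-22, 3)), -1215), -1)) = Mul(-3032, Pow(Add(Mul(30, -3, -10648), -1215), -1)) = Mul(-3032, Pow(Add(958320, -1215), -1)) = Mul(-3032, Pow(957105, -1)) = Mul(-3032, Rational(1, 957105)) = Rational(-3032, 957105)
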